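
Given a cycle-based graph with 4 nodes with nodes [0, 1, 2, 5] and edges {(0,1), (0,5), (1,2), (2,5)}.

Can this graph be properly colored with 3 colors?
Yes, G is 3-colorable

A valid 3-coloring: color 1: [0, 2]; color 2: [1, 5].
(χ(G) = 2 ≤ 3.)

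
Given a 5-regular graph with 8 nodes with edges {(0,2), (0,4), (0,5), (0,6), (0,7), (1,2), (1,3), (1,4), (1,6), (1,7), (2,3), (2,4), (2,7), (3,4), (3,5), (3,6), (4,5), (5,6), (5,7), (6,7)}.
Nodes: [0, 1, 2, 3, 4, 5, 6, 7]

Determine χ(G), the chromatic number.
χ(G) = 4

Clique number ω(G) = 4 (lower bound: χ ≥ ω).
The clique on [0, 5, 6, 7] has size 4, forcing χ ≥ 4, and the coloring below uses 4 colors, so χ(G) = 4.
A valid 4-coloring: color 1: [2, 5]; color 2: [3, 7]; color 3: [4, 6]; color 4: [0, 1].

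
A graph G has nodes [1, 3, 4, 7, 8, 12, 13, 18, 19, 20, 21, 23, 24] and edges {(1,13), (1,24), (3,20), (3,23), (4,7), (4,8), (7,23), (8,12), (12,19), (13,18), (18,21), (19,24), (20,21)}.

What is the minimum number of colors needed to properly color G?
Clique number ω(G) = 2 (lower bound: χ ≥ ω).
Odd cycle [13, 18, 21, 20, 3, 23, 7, 4, 8, 12, 19, 24, 1] needs 3 colors (χ ≥ 3).
The coloring below uses 3 colors, so χ(G) = 3.
A valid 3-coloring: color 1: [3, 7, 12, 13, 21, 24]; color 2: [1, 4, 18, 19, 20, 23]; color 3: [8].

χ(G) = 3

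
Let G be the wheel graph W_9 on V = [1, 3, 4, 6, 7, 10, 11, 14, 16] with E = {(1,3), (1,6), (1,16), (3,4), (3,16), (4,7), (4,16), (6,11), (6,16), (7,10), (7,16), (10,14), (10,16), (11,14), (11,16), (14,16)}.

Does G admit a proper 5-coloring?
Yes, G is 5-colorable

A valid 5-coloring: color 1: [16]; color 2: [3, 6, 7, 14]; color 3: [1, 4, 10, 11].
(χ(G) = 3 ≤ 5.)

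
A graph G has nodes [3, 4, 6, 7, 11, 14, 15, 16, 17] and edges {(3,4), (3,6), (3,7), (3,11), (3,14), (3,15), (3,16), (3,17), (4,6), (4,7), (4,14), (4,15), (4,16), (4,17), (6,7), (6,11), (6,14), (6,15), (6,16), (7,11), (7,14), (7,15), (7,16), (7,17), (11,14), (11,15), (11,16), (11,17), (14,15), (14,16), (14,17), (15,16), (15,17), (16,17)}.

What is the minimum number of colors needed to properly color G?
χ(G) = 7

Clique number ω(G) = 7 (lower bound: χ ≥ ω).
The clique on [3, 7, 11, 14, 15, 16, 17] has size 7, forcing χ ≥ 7, and the coloring below uses 7 colors, so χ(G) = 7.
A valid 7-coloring: color 1: [14]; color 2: [3]; color 3: [15]; color 4: [7]; color 5: [16]; color 6: [4, 11]; color 7: [6, 17].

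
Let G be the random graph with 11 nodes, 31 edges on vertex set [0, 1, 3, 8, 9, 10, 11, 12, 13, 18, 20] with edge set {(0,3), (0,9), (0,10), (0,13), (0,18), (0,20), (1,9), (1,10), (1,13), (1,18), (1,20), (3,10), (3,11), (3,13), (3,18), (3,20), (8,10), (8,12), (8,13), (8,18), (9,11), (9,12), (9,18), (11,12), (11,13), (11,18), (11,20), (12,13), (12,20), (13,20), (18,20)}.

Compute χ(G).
χ(G) = 4

Clique number ω(G) = 4 (lower bound: χ ≥ ω).
The clique on [0, 3, 18, 20] has size 4, forcing χ ≥ 4, and the coloring below uses 4 colors, so χ(G) = 4.
A valid 4-coloring: color 1: [10, 13, 18]; color 2: [8, 9, 20]; color 3: [0, 1, 11]; color 4: [3, 12].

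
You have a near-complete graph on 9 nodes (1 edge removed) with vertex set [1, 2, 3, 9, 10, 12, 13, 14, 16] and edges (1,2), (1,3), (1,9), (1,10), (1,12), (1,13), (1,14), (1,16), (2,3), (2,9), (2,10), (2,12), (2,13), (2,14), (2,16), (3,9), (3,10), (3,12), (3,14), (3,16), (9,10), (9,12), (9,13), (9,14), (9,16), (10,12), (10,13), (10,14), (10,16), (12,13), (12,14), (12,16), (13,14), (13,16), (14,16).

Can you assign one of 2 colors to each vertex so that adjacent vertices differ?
No, G is not 2-colorable

The clique on vertices [1, 2, 3, 9, 10, 12, 14, 16] has size 8 > 2, so it alone needs 8 colors.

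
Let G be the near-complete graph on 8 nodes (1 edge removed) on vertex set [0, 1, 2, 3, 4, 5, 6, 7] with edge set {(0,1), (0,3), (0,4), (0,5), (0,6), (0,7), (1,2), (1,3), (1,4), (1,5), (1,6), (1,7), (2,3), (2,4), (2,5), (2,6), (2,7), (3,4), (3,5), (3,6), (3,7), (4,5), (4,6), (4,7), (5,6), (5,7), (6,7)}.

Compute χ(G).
Clique number ω(G) = 7 (lower bound: χ ≥ ω).
The clique on [0, 1, 3, 4, 5, 6, 7] has size 7, forcing χ ≥ 7, and the coloring below uses 7 colors, so χ(G) = 7.
A valid 7-coloring: color 1: [7]; color 2: [1]; color 3: [4]; color 4: [5]; color 5: [6]; color 6: [3]; color 7: [0, 2].

χ(G) = 7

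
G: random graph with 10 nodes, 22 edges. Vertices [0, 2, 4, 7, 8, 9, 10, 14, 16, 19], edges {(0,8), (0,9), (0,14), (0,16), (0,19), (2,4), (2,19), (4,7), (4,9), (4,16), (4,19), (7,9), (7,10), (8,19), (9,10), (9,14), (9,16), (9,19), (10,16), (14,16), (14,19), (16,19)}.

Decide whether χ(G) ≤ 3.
The clique on vertices [0, 9, 14, 16, 19] has size 5 > 3, so it alone needs 5 colors.

No, G is not 3-colorable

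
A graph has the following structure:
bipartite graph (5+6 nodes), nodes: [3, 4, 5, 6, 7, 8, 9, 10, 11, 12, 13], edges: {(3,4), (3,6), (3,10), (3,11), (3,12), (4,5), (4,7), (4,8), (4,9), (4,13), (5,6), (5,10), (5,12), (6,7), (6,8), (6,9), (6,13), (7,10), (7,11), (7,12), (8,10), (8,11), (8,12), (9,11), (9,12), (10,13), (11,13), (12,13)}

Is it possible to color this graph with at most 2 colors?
A valid 2-coloring: color 1: [4, 6, 10, 11, 12]; color 2: [3, 5, 7, 8, 9, 13].
(χ(G) = 2 ≤ 2.)

Yes, G is 2-colorable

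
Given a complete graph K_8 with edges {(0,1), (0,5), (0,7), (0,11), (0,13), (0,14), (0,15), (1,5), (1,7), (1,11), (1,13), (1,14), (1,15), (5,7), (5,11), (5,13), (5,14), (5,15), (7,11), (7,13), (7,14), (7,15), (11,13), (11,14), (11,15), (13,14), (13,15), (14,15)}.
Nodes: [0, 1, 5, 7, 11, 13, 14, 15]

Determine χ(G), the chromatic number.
Clique number ω(G) = 8 (lower bound: χ ≥ ω).
The clique on [0, 1, 5, 7, 11, 13, 14, 15] has size 8, forcing χ ≥ 8, and the coloring below uses 8 colors, so χ(G) = 8.
A valid 8-coloring: color 1: [14]; color 2: [5]; color 3: [7]; color 4: [15]; color 5: [0]; color 6: [13]; color 7: [11]; color 8: [1].

χ(G) = 8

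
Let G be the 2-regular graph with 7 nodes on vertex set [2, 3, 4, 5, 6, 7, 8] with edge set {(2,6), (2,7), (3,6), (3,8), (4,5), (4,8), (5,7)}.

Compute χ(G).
χ(G) = 3

Clique number ω(G) = 2 (lower bound: χ ≥ ω).
Odd cycle [3, 8, 4, 5, 7, 2, 6] needs 3 colors (χ ≥ 3).
The coloring below uses 3 colors, so χ(G) = 3.
A valid 3-coloring: color 1: [2, 3, 5]; color 2: [6, 7, 8]; color 3: [4].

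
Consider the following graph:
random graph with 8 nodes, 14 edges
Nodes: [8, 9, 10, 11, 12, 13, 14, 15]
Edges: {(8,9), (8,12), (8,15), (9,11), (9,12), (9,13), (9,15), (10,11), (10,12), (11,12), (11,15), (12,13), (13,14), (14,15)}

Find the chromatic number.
χ(G) = 3

Clique number ω(G) = 3 (lower bound: χ ≥ ω).
The clique on [8, 9, 12] has size 3, forcing χ ≥ 3, and the coloring below uses 3 colors, so χ(G) = 3.
A valid 3-coloring: color 1: [9, 10, 14]; color 2: [12, 15]; color 3: [8, 11, 13].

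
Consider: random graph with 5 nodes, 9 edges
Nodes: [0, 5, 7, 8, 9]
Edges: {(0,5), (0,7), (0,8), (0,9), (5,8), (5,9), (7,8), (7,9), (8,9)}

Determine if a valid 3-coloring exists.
No, G is not 3-colorable

The clique on vertices [0, 5, 8, 9] has size 4 > 3, so it alone needs 4 colors.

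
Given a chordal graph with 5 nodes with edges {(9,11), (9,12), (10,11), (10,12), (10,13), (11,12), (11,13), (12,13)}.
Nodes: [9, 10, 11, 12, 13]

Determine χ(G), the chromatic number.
Clique number ω(G) = 4 (lower bound: χ ≥ ω).
The clique on [10, 11, 12, 13] has size 4, forcing χ ≥ 4, and the coloring below uses 4 colors, so χ(G) = 4.
A valid 4-coloring: color 1: [12]; color 2: [11]; color 3: [9, 13]; color 4: [10].

χ(G) = 4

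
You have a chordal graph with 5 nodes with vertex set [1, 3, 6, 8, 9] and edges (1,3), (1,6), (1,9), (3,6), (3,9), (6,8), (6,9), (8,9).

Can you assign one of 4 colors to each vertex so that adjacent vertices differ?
Yes, G is 4-colorable

A valid 4-coloring: color 1: [6]; color 2: [9]; color 3: [1, 8]; color 4: [3].
(χ(G) = 4 ≤ 4.)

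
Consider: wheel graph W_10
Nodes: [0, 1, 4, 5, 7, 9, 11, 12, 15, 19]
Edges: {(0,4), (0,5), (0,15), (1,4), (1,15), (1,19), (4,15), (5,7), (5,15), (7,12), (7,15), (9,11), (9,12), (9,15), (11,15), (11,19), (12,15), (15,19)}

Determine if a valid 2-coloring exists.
The clique on vertices [0, 4, 15] has size 3 > 2, so it alone needs 3 colors.

No, G is not 2-colorable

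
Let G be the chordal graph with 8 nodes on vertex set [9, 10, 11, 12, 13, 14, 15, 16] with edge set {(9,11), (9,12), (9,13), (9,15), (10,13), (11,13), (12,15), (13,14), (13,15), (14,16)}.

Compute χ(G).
Clique number ω(G) = 3 (lower bound: χ ≥ ω).
The clique on [9, 12, 15] has size 3, forcing χ ≥ 3, and the coloring below uses 3 colors, so χ(G) = 3.
A valid 3-coloring: color 1: [12, 13, 16]; color 2: [9, 10, 14]; color 3: [11, 15].

χ(G) = 3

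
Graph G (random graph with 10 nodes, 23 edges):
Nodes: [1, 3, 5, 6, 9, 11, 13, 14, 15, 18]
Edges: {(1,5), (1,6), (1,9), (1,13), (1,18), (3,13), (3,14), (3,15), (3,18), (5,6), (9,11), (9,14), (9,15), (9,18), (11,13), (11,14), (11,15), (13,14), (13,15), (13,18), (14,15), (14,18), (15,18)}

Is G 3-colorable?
The clique on vertices [3, 13, 14, 15, 18] has size 5 > 3, so it alone needs 5 colors.

No, G is not 3-colorable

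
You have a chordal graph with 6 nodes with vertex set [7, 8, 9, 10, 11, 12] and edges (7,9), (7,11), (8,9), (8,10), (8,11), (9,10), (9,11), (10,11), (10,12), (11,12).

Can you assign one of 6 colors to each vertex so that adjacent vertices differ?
A valid 6-coloring: color 1: [11]; color 2: [9, 12]; color 3: [7, 10]; color 4: [8].
(χ(G) = 4 ≤ 6.)

Yes, G is 6-colorable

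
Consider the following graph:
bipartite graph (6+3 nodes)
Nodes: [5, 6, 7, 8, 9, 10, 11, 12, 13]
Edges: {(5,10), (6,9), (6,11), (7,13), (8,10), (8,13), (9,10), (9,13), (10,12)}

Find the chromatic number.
Clique number ω(G) = 2 (lower bound: χ ≥ ω).
The graph is bipartite (no odd cycle), so 2 colors suffice: χ(G) = 2.
A valid 2-coloring: color 1: [6, 10, 13]; color 2: [5, 7, 8, 9, 11, 12].

χ(G) = 2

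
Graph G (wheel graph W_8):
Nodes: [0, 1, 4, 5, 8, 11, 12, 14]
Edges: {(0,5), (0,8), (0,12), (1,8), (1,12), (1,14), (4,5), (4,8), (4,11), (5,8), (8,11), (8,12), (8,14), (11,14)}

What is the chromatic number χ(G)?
χ(G) = 4

Clique number ω(G) = 3 (lower bound: χ ≥ ω).
Odd cycle [11, 4, 5, 0, 12, 1, 14] needs 3 colors (χ ≥ 3).
Vertex 8 is adjacent to every vertex of [0, 1, 4, 5, 11, 12, 14], which already need 3 colors among themselves, so 8 needs a new color (χ ≥ 4).
The coloring below uses 4 colors, so χ(G) = 4.
A valid 4-coloring: color 1: [8]; color 2: [1, 5, 11]; color 3: [0, 4, 14]; color 4: [12].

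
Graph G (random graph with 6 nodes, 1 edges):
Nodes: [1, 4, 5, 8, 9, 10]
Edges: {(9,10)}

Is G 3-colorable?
Yes, G is 3-colorable

A valid 3-coloring: color 1: [1, 4, 5, 8, 9]; color 2: [10].
(χ(G) = 2 ≤ 3.)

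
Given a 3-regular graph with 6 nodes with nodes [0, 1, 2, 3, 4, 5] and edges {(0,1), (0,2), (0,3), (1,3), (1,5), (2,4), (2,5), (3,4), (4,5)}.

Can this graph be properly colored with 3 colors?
Yes, G is 3-colorable

A valid 3-coloring: color 1: [1, 4]; color 2: [2, 3]; color 3: [0, 5].
(χ(G) = 3 ≤ 3.)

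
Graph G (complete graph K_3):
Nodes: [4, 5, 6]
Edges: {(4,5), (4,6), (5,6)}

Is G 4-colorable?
Yes, G is 4-colorable

A valid 4-coloring: color 1: [5]; color 2: [6]; color 3: [4].
(χ(G) = 3 ≤ 4.)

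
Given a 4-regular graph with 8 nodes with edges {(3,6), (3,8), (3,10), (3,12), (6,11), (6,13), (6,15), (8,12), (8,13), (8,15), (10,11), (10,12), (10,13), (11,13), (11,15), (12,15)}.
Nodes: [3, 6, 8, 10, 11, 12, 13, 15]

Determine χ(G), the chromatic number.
χ(G) = 3

Clique number ω(G) = 3 (lower bound: χ ≥ ω).
The clique on [10, 11, 13] has size 3, forcing χ ≥ 3, and the coloring below uses 3 colors, so χ(G) = 3.
A valid 3-coloring: color 1: [11, 12]; color 2: [6, 8, 10]; color 3: [3, 13, 15].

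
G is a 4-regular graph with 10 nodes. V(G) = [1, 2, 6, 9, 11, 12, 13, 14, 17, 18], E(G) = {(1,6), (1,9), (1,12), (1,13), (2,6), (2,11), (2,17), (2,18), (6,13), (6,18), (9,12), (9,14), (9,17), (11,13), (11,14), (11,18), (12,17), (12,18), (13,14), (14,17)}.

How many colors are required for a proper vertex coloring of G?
Clique number ω(G) = 3 (lower bound: χ ≥ ω).
Suppose a proper 3-coloring c exists. The clique [1, 6, 13] takes 3 distinct colors; by symmetry let c(1) = 1, c(6) = 2, c(13) = 3.
- Vertex 2: neighbors [6] already have colors [2]; try each remaining color.
- Case c(2) = 1:
  - Vertex 11: neighbors [2, 13] already have colors [1, 3] ⇒ c(11) = 2.
  - Vertex 14: neighbors [11, 13] already have colors [2, 3] ⇒ c(14) = 1.
  - Vertex 18: neighbors [2, 6] already have colors [1, 2] ⇒ c(18) = 3.
  - Vertex 12: neighbors [1, 18] already have colors [1, 3] ⇒ c(12) = 2.
  - Vertex 9: neighbors [1, 12] already have colors [1, 2] ⇒ c(9) = 3.
  - Vertex 17: neighbors [2, 12, 9] already have colors [1, 2, 3] — all 3 colors blocked. Contradiction.
- Case c(2) = 3:
  - Vertex 18: neighbors [6, 2] already have colors [2, 3] ⇒ c(18) = 1.
  - Vertex 11: neighbors [18, 2] already have colors [1, 3] ⇒ c(11) = 2.
  - Vertex 14: neighbors [11, 13] already have colors [2, 3] ⇒ c(14) = 1.
  - Vertex 17: neighbors [14, 2] already have colors [1, 3] ⇒ c(17) = 2.
  - Vertex 9: neighbors [1, 17] already have colors [1, 2] ⇒ c(9) = 3.
  - Vertex 12: neighbors [1, 17, 9] already have colors [1, 2, 3] — all 3 colors blocked. Contradiction.
Every case ends in a contradiction, so G has no proper 3-coloring (χ ≥ 4).
The coloring below uses 4 colors, so χ(G) = 4.
A valid 4-coloring: color 1: [2, 9, 13]; color 2: [1, 11, 17]; color 3: [6, 12, 14]; color 4: [18].

χ(G) = 4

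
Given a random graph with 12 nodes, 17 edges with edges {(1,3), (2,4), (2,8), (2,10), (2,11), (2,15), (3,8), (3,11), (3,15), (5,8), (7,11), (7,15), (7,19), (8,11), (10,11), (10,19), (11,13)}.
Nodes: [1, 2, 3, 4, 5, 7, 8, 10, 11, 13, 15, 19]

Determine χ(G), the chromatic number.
Clique number ω(G) = 3 (lower bound: χ ≥ ω).
The clique on [2, 8, 11] has size 3, forcing χ ≥ 3, and the coloring below uses 3 colors, so χ(G) = 3.
A valid 3-coloring: color 1: [1, 4, 5, 11, 15, 19]; color 2: [2, 3, 7, 13]; color 3: [8, 10].

χ(G) = 3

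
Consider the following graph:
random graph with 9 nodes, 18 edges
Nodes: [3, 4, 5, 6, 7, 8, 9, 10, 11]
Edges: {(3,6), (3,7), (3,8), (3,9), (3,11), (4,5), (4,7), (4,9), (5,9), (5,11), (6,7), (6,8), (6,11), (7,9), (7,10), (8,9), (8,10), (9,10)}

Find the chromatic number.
χ(G) = 4

Clique number ω(G) = 3 (lower bound: χ ≥ ω).
Suppose a proper 3-coloring c exists. The clique [3, 6, 7] takes 3 distinct colors; by symmetry let c(3) = 1, c(6) = 2, c(7) = 3.
- Vertex 9: neighbors [3, 7] already have colors [1, 3] ⇒ c(9) = 2.
- Vertex 4: neighbors [9, 7] already have colors [2, 3] ⇒ c(4) = 1.
- Vertex 5: neighbors [4, 9] already have colors [1, 2] ⇒ c(5) = 3.
- Vertex 11: neighbors [3, 6, 5] already have colors [1, 2, 3] — all 3 colors blocked. Contradiction.
The forced assignments end in a contradiction, so G has no proper 3-coloring (χ ≥ 4).
The coloring below uses 4 colors, so χ(G) = 4.
A valid 4-coloring: color 1: [9, 11]; color 2: [5, 7, 8]; color 3: [3, 4, 10]; color 4: [6].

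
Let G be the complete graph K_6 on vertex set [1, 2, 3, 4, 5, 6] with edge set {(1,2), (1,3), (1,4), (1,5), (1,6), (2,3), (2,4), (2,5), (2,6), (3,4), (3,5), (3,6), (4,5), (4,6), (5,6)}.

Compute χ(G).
χ(G) = 6

Clique number ω(G) = 6 (lower bound: χ ≥ ω).
The clique on [1, 2, 3, 4, 5, 6] has size 6, forcing χ ≥ 6, and the coloring below uses 6 colors, so χ(G) = 6.
A valid 6-coloring: color 1: [5]; color 2: [1]; color 3: [3]; color 4: [6]; color 5: [4]; color 6: [2].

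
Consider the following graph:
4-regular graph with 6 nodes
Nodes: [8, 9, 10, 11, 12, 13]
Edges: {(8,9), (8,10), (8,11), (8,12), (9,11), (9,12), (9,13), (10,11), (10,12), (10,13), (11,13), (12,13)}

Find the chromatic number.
Clique number ω(G) = 3 (lower bound: χ ≥ ω).
The clique on [8, 9, 11] has size 3, forcing χ ≥ 3, and the coloring below uses 3 colors, so χ(G) = 3.
A valid 3-coloring: color 1: [8, 13]; color 2: [9, 10]; color 3: [11, 12].

χ(G) = 3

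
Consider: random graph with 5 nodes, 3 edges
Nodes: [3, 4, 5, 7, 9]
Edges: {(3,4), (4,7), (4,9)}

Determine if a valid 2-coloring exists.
A valid 2-coloring: color 1: [4, 5]; color 2: [3, 7, 9].
(χ(G) = 2 ≤ 2.)

Yes, G is 2-colorable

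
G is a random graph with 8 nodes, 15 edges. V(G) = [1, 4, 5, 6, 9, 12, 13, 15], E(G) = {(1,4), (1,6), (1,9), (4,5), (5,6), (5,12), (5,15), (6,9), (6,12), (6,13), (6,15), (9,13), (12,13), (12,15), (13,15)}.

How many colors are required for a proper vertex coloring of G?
χ(G) = 4

Clique number ω(G) = 4 (lower bound: χ ≥ ω).
The clique on [6, 12, 13, 15] has size 4, forcing χ ≥ 4, and the coloring below uses 4 colors, so χ(G) = 4.
A valid 4-coloring: color 1: [4, 6]; color 2: [1, 5, 13]; color 3: [9, 15]; color 4: [12].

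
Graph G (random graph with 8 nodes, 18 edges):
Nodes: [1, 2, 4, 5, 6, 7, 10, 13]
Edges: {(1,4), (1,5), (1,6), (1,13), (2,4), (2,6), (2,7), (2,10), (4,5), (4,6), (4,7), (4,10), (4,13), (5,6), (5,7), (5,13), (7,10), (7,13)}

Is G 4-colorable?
A valid 4-coloring: color 1: [4]; color 2: [1, 7]; color 3: [2, 5]; color 4: [6, 10, 13].
(χ(G) = 4 ≤ 4.)

Yes, G is 4-colorable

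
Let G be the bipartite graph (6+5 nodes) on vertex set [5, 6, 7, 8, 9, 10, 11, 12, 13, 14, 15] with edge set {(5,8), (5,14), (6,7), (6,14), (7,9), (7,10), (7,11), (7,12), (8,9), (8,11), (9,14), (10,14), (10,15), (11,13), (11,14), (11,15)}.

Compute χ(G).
χ(G) = 2

Clique number ω(G) = 2 (lower bound: χ ≥ ω).
The graph is bipartite (no odd cycle), so 2 colors suffice: χ(G) = 2.
A valid 2-coloring: color 1: [5, 6, 9, 10, 11, 12]; color 2: [7, 8, 13, 14, 15].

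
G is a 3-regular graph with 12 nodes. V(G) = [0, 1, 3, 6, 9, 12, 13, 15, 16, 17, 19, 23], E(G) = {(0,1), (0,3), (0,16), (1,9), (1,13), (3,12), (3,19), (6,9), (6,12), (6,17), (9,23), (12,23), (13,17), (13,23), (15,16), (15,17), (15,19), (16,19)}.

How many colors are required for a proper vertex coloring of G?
Clique number ω(G) = 3 (lower bound: χ ≥ ω).
The clique on [15, 16, 19] has size 3, forcing χ ≥ 3, and the coloring below uses 3 colors, so χ(G) = 3.
A valid 3-coloring: color 1: [0, 9, 12, 17, 19]; color 2: [1, 3, 6, 15, 23]; color 3: [13, 16].

χ(G) = 3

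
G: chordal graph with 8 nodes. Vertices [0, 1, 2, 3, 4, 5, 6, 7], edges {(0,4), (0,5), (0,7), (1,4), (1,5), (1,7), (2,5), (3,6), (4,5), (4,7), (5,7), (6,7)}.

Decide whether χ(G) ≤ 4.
A valid 4-coloring: color 1: [5, 6]; color 2: [2, 3, 7]; color 3: [4]; color 4: [0, 1].
(χ(G) = 4 ≤ 4.)

Yes, G is 4-colorable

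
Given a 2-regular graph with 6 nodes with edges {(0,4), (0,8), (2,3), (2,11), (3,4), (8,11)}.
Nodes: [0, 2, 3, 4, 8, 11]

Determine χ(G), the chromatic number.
Clique number ω(G) = 2 (lower bound: χ ≥ ω).
The graph is bipartite (no odd cycle), so 2 colors suffice: χ(G) = 2.
A valid 2-coloring: color 1: [2, 4, 8]; color 2: [0, 3, 11].

χ(G) = 2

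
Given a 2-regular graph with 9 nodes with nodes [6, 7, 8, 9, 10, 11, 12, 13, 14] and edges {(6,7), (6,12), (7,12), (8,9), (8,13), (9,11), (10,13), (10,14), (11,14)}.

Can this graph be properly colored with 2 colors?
No, G is not 2-colorable

The clique on vertices [6, 7, 12] has size 3 > 2, so it alone needs 3 colors.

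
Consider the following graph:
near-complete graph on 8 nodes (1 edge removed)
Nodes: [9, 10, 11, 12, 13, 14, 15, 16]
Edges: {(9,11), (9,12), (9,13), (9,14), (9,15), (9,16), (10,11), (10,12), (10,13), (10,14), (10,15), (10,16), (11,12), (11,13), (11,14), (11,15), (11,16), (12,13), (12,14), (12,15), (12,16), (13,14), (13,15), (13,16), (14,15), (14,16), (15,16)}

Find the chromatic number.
Clique number ω(G) = 7 (lower bound: χ ≥ ω).
The clique on [9, 11, 12, 13, 14, 15, 16] has size 7, forcing χ ≥ 7, and the coloring below uses 7 colors, so χ(G) = 7.
A valid 7-coloring: color 1: [13]; color 2: [14]; color 3: [15]; color 4: [11]; color 5: [12]; color 6: [16]; color 7: [9, 10].

χ(G) = 7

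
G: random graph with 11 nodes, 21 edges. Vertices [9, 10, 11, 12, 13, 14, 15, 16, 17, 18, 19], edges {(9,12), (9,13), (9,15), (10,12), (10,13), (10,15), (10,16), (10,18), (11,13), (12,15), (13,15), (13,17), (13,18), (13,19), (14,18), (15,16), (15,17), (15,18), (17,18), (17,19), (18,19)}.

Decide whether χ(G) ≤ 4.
A valid 4-coloring: color 1: [12, 13, 14, 16]; color 2: [11, 15, 19]; color 3: [9, 18]; color 4: [10, 17].
(χ(G) = 4 ≤ 4.)

Yes, G is 4-colorable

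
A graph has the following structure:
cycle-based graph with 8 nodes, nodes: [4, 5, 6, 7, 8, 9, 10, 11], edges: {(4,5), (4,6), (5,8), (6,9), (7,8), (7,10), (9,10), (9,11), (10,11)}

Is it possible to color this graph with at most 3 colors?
A valid 3-coloring: color 1: [4, 7, 9]; color 2: [6, 8, 10]; color 3: [5, 11].
(χ(G) = 3 ≤ 3.)

Yes, G is 3-colorable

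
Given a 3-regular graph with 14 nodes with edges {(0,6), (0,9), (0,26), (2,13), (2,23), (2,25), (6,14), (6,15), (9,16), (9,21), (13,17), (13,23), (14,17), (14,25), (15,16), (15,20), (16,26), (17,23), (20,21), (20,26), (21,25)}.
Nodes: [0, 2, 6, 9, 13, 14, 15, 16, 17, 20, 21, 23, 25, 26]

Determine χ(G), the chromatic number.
Clique number ω(G) = 3 (lower bound: χ ≥ ω).
The clique on [2, 13, 23] has size 3, forcing χ ≥ 3, and the coloring below uses 3 colors, so χ(G) = 3.
A valid 3-coloring: color 1: [6, 9, 13, 20, 25]; color 2: [2, 15, 17, 21, 26]; color 3: [0, 14, 16, 23].

χ(G) = 3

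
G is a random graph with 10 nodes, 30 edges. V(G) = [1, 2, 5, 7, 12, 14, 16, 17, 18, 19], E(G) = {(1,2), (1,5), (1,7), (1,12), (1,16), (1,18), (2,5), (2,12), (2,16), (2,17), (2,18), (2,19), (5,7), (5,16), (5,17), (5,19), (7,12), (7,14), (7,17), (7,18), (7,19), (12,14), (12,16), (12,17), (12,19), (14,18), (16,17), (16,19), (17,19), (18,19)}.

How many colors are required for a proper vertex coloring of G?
Clique number ω(G) = 5 (lower bound: χ ≥ ω).
The clique on [2, 12, 16, 17, 19] has size 5, forcing χ ≥ 5, and the coloring below uses 5 colors, so χ(G) = 5.
A valid 5-coloring: color 1: [2, 7]; color 2: [1, 14, 19]; color 3: [5, 12, 18]; color 4: [17]; color 5: [16].

χ(G) = 5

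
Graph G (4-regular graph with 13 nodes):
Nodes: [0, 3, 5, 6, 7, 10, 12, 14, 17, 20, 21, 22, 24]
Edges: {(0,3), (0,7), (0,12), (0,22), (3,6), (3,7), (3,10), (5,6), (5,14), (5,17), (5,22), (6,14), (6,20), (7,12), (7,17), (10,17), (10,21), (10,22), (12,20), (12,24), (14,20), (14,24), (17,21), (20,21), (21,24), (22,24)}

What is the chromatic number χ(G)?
χ(G) = 3

Clique number ω(G) = 3 (lower bound: χ ≥ ω).
The clique on [0, 3, 7] has size 3, forcing χ ≥ 3, and the coloring below uses 3 colors, so χ(G) = 3.
A valid 3-coloring: color 1: [3, 12, 14, 17, 22]; color 2: [5, 7, 10, 20, 24]; color 3: [0, 6, 21].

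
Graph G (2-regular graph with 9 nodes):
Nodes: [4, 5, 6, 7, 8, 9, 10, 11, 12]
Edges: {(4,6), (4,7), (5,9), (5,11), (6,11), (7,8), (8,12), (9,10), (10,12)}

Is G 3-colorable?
Yes, G is 3-colorable

A valid 3-coloring: color 1: [6, 7, 9, 12]; color 2: [4, 8, 10, 11]; color 3: [5].
(χ(G) = 3 ≤ 3.)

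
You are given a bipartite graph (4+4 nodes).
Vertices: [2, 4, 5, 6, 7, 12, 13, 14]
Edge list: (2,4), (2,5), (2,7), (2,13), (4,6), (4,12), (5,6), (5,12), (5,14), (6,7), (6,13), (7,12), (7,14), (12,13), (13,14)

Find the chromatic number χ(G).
χ(G) = 2

Clique number ω(G) = 2 (lower bound: χ ≥ ω).
The graph is bipartite (no odd cycle), so 2 colors suffice: χ(G) = 2.
A valid 2-coloring: color 1: [2, 6, 12, 14]; color 2: [4, 5, 7, 13].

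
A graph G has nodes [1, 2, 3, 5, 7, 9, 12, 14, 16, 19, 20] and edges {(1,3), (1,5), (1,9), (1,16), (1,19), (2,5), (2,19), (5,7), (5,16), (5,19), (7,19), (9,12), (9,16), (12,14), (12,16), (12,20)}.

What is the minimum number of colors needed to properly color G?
χ(G) = 3

Clique number ω(G) = 3 (lower bound: χ ≥ ω).
The clique on [1, 9, 16] has size 3, forcing χ ≥ 3, and the coloring below uses 3 colors, so χ(G) = 3.
A valid 3-coloring: color 1: [3, 5, 9, 14, 20]; color 2: [1, 2, 7, 12]; color 3: [16, 19].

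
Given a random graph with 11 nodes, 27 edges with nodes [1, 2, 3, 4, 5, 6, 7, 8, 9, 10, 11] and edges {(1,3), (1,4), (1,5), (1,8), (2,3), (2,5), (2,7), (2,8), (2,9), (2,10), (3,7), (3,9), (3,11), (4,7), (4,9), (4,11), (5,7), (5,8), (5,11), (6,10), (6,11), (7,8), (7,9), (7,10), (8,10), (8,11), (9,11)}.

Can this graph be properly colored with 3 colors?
No, G is not 3-colorable

The clique on vertices [2, 7, 8, 10] has size 4 > 3, so it alone needs 4 colors.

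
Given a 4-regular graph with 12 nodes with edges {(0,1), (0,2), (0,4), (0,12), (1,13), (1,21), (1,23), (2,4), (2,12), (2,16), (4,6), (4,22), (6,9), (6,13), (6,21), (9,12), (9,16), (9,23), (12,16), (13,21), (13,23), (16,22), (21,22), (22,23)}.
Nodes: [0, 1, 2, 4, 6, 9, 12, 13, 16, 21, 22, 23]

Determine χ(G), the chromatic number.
χ(G) = 4

Clique number ω(G) = 3 (lower bound: χ ≥ ω).
Suppose a proper 3-coloring c exists. The clique [0, 2, 4] takes 3 distinct colors; by symmetry let c(0) = 1, c(2) = 2, c(4) = 3.
- Vertex 12: neighbors [0, 2] already have colors [1, 2] ⇒ c(12) = 3.
- Vertex 16: neighbors [2, 12] already have colors [2, 3] ⇒ c(16) = 1.
- Vertex 9: neighbors [16, 12] already have colors [1, 3] ⇒ c(9) = 2.
- Vertex 6: neighbors [9, 4] already have colors [2, 3] ⇒ c(6) = 1.
- Vertex 22: neighbors [16, 4] already have colors [1, 3] ⇒ c(22) = 2.
- Vertex 21: neighbors [6, 22] already have colors [1, 2] ⇒ c(21) = 3.
- Vertex 1: neighbors [0, 21] already have colors [1, 3] ⇒ c(1) = 2.
- Vertex 13: neighbors [6, 1, 21] already have colors [1, 2, 3] — all 3 colors blocked. Contradiction.
The forced assignments end in a contradiction, so G has no proper 3-coloring (χ ≥ 4).
The coloring below uses 4 colors, so χ(G) = 4.
A valid 4-coloring: color 1: [1, 6, 12, 22]; color 2: [0, 16, 21, 23]; color 3: [2, 9, 13]; color 4: [4].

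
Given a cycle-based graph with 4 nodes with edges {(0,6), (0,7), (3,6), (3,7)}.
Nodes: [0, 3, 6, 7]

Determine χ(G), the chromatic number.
χ(G) = 2

Clique number ω(G) = 2 (lower bound: χ ≥ ω).
The graph is bipartite (no odd cycle), so 2 colors suffice: χ(G) = 2.
A valid 2-coloring: color 1: [6, 7]; color 2: [0, 3].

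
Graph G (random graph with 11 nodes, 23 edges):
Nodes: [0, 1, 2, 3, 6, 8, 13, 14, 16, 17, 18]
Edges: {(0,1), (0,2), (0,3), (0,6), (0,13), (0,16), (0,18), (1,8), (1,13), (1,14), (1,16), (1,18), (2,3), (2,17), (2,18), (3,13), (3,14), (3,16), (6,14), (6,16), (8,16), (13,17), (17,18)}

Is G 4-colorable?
A valid 4-coloring: color 1: [0, 8, 14, 17]; color 2: [1, 3, 6]; color 3: [13, 16, 18]; color 4: [2].
(χ(G) = 4 ≤ 4.)

Yes, G is 4-colorable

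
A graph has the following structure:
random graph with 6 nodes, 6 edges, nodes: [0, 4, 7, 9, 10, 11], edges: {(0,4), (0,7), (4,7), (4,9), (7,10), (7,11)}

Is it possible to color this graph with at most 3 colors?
A valid 3-coloring: color 1: [7, 9]; color 2: [4, 10, 11]; color 3: [0].
(χ(G) = 3 ≤ 3.)

Yes, G is 3-colorable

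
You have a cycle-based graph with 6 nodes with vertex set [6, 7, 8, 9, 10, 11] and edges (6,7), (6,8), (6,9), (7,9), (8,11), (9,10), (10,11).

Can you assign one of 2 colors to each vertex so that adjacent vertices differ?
The clique on vertices [6, 7, 9] has size 3 > 2, so it alone needs 3 colors.

No, G is not 2-colorable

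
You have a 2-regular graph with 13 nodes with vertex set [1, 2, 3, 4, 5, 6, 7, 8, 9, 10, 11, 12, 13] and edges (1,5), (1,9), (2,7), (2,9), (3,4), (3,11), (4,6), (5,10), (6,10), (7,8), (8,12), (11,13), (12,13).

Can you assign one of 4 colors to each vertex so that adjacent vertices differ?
A valid 4-coloring: color 1: [1, 2, 3, 8, 10, 13]; color 2: [5, 6, 7, 9, 11, 12]; color 3: [4].
(χ(G) = 3 ≤ 4.)

Yes, G is 4-colorable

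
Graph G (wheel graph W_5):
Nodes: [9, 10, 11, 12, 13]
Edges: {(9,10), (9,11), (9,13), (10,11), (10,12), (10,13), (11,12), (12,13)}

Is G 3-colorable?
Yes, G is 3-colorable

A valid 3-coloring: color 1: [10]; color 2: [11, 13]; color 3: [9, 12].
(χ(G) = 3 ≤ 3.)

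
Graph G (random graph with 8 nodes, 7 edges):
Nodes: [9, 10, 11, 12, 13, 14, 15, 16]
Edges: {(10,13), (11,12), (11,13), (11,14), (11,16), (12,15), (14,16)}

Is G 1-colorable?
The clique on vertices [11, 14, 16] has size 3 > 1, so it alone needs 3 colors.

No, G is not 1-colorable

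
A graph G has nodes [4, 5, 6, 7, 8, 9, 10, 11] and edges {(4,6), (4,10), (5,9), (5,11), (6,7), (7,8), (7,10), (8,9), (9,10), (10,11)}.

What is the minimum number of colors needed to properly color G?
χ(G) = 2

Clique number ω(G) = 2 (lower bound: χ ≥ ω).
The graph is bipartite (no odd cycle), so 2 colors suffice: χ(G) = 2.
A valid 2-coloring: color 1: [5, 6, 8, 10]; color 2: [4, 7, 9, 11].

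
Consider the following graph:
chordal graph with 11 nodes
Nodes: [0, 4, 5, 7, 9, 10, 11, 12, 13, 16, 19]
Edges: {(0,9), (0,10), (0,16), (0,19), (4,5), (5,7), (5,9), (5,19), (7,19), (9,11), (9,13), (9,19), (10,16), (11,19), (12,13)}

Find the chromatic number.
χ(G) = 3

Clique number ω(G) = 3 (lower bound: χ ≥ ω).
The clique on [5, 7, 19] has size 3, forcing χ ≥ 3, and the coloring below uses 3 colors, so χ(G) = 3.
A valid 3-coloring: color 1: [4, 7, 9, 10, 12]; color 2: [13, 16, 19]; color 3: [0, 5, 11].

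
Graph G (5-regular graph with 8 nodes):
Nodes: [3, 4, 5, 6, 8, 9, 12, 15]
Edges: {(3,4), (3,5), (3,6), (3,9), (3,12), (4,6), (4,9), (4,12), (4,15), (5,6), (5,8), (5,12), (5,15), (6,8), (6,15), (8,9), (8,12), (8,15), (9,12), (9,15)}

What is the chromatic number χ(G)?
Clique number ω(G) = 4 (lower bound: χ ≥ ω).
The clique on [5, 6, 8, 15] has size 4, forcing χ ≥ 4, and the coloring below uses 4 colors, so χ(G) = 4.
A valid 4-coloring: color 1: [5, 9]; color 2: [4, 8]; color 3: [3, 15]; color 4: [6, 12].

χ(G) = 4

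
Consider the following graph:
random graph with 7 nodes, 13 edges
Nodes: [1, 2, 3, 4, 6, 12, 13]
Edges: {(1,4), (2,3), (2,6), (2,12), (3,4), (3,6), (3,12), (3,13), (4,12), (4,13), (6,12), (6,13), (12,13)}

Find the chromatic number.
χ(G) = 4

Clique number ω(G) = 4 (lower bound: χ ≥ ω).
The clique on [2, 3, 6, 12] has size 4, forcing χ ≥ 4, and the coloring below uses 4 colors, so χ(G) = 4.
A valid 4-coloring: color 1: [1, 12]; color 2: [3]; color 3: [2, 13]; color 4: [4, 6].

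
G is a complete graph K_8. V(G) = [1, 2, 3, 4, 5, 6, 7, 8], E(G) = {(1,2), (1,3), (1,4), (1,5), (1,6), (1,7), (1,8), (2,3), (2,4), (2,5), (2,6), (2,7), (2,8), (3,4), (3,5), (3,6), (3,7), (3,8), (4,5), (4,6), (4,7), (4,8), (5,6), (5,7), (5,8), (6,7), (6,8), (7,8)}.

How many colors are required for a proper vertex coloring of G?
Clique number ω(G) = 8 (lower bound: χ ≥ ω).
The clique on [1, 2, 3, 4, 5, 6, 7, 8] has size 8, forcing χ ≥ 8, and the coloring below uses 8 colors, so χ(G) = 8.
A valid 8-coloring: color 1: [5]; color 2: [3]; color 3: [6]; color 4: [7]; color 5: [1]; color 6: [2]; color 7: [8]; color 8: [4].

χ(G) = 8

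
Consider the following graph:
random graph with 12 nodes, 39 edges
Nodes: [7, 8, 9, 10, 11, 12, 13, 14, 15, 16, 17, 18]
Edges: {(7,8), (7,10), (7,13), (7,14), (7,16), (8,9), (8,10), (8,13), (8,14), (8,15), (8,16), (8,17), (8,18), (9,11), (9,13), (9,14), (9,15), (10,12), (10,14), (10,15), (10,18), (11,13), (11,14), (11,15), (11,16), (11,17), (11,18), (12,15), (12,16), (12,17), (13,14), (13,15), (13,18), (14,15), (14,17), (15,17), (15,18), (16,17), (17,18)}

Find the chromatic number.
χ(G) = 5

Clique number ω(G) = 5 (lower bound: χ ≥ ω).
The clique on [8, 9, 13, 14, 15] has size 5, forcing χ ≥ 5, and the coloring below uses 5 colors, so χ(G) = 5.
A valid 5-coloring: color 1: [7, 15]; color 2: [8, 11, 12]; color 3: [14, 16, 18]; color 4: [10, 13, 17]; color 5: [9].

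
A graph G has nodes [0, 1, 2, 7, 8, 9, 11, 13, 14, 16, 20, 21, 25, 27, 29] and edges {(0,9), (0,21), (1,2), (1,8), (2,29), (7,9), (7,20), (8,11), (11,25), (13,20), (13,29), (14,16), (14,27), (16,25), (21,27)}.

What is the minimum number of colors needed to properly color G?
Clique number ω(G) = 2 (lower bound: χ ≥ ω).
Odd cycle [11, 25, 16, 14, 27, 21, 0, 9, 7, 20, 13, 29, 2, 1, 8] needs 3 colors (χ ≥ 3).
The coloring below uses 3 colors, so χ(G) = 3.
A valid 3-coloring: color 1: [0, 1, 7, 11, 13, 16, 27]; color 2: [8, 9, 14, 20, 21, 25, 29]; color 3: [2].

χ(G) = 3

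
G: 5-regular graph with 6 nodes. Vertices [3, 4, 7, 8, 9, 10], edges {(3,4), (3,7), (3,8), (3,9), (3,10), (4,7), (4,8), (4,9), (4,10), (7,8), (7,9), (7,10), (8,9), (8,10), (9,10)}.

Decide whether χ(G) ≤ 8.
A valid 8-coloring: color 1: [9]; color 2: [7]; color 3: [3]; color 4: [8]; color 5: [4]; color 6: [10].
(χ(G) = 6 ≤ 8.)

Yes, G is 8-colorable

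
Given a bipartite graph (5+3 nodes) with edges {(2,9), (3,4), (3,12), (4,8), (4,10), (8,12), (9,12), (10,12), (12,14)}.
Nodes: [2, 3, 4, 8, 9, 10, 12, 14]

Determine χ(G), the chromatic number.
χ(G) = 2

Clique number ω(G) = 2 (lower bound: χ ≥ ω).
The graph is bipartite (no odd cycle), so 2 colors suffice: χ(G) = 2.
A valid 2-coloring: color 1: [2, 4, 12]; color 2: [3, 8, 9, 10, 14].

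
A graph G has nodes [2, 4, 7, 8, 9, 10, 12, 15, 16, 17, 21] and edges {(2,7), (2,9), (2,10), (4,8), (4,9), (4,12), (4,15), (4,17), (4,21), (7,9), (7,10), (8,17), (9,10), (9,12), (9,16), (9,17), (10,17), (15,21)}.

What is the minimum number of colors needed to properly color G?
Clique number ω(G) = 4 (lower bound: χ ≥ ω).
The clique on [2, 7, 9, 10] has size 4, forcing χ ≥ 4, and the coloring below uses 4 colors, so χ(G) = 4.
A valid 4-coloring: color 1: [8, 9, 21]; color 2: [4, 10, 16]; color 3: [2, 12, 15, 17]; color 4: [7].

χ(G) = 4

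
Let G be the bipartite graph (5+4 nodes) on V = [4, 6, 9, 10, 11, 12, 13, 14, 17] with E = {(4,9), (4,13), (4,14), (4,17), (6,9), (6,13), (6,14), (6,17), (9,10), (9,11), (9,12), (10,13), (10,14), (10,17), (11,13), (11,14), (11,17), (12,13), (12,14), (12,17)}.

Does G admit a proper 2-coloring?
Yes, G is 2-colorable

A valid 2-coloring: color 1: [9, 13, 14, 17]; color 2: [4, 6, 10, 11, 12].
(χ(G) = 2 ≤ 2.)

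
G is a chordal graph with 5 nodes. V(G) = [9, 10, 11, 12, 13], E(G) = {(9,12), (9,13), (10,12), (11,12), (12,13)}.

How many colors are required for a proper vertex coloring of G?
Clique number ω(G) = 3 (lower bound: χ ≥ ω).
The clique on [9, 12, 13] has size 3, forcing χ ≥ 3, and the coloring below uses 3 colors, so χ(G) = 3.
A valid 3-coloring: color 1: [12]; color 2: [9, 10, 11]; color 3: [13].

χ(G) = 3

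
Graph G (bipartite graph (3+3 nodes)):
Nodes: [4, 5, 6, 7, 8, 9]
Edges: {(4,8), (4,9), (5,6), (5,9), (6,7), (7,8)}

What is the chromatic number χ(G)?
χ(G) = 2

Clique number ω(G) = 2 (lower bound: χ ≥ ω).
The graph is bipartite (no odd cycle), so 2 colors suffice: χ(G) = 2.
A valid 2-coloring: color 1: [6, 8, 9]; color 2: [4, 5, 7].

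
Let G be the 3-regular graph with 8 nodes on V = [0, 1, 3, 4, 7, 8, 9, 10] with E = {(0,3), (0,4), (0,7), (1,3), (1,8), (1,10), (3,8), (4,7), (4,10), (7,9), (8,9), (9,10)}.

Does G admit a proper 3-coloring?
Yes, G is 3-colorable

A valid 3-coloring: color 1: [0, 8, 10]; color 2: [3, 4, 9]; color 3: [1, 7].
(χ(G) = 3 ≤ 3.)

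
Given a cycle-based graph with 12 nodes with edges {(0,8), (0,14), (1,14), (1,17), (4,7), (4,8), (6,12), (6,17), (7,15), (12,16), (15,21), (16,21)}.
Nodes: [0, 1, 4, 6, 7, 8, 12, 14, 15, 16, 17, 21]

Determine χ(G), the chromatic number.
Clique number ω(G) = 2 (lower bound: χ ≥ ω).
The graph is bipartite (no odd cycle), so 2 colors suffice: χ(G) = 2.
A valid 2-coloring: color 1: [7, 8, 12, 14, 17, 21]; color 2: [0, 1, 4, 6, 15, 16].

χ(G) = 2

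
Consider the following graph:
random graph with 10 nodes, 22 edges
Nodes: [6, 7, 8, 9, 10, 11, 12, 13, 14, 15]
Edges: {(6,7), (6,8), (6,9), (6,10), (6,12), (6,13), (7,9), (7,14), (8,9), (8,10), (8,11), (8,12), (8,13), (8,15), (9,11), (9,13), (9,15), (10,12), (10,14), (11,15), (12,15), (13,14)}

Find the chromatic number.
χ(G) = 4

Clique number ω(G) = 4 (lower bound: χ ≥ ω).
The clique on [8, 9, 11, 15] has size 4, forcing χ ≥ 4, and the coloring below uses 4 colors, so χ(G) = 4.
A valid 4-coloring: color 1: [7, 8]; color 2: [6, 14, 15]; color 3: [9, 10]; color 4: [11, 12, 13].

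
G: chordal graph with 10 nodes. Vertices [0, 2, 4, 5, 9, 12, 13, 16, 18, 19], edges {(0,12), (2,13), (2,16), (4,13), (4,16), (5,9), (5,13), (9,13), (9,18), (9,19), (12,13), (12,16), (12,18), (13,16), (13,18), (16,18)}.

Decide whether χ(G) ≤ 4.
A valid 4-coloring: color 1: [0, 13, 19]; color 2: [9, 16]; color 3: [2, 4, 5, 12]; color 4: [18].
(χ(G) = 4 ≤ 4.)

Yes, G is 4-colorable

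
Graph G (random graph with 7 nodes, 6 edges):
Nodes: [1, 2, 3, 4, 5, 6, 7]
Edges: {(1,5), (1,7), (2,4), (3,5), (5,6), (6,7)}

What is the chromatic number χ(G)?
Clique number ω(G) = 2 (lower bound: χ ≥ ω).
The graph is bipartite (no odd cycle), so 2 colors suffice: χ(G) = 2.
A valid 2-coloring: color 1: [4, 5, 7]; color 2: [1, 2, 3, 6].

χ(G) = 2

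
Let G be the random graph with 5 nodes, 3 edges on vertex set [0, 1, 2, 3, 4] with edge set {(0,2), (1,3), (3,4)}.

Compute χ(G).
Clique number ω(G) = 2 (lower bound: χ ≥ ω).
The graph is bipartite (no odd cycle), so 2 colors suffice: χ(G) = 2.
A valid 2-coloring: color 1: [2, 3]; color 2: [0, 1, 4].

χ(G) = 2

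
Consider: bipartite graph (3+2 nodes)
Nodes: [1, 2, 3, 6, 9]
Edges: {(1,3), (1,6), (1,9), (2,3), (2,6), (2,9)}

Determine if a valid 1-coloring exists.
No, G is not 1-colorable

Edge (1,9) forces its endpoints to differ, so 1 color is not enough.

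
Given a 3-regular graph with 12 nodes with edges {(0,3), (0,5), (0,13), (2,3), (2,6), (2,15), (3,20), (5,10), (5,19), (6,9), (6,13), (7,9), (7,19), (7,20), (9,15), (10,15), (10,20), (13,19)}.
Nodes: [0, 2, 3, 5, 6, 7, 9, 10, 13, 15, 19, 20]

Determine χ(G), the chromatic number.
χ(G) = 3

Clique number ω(G) = 2 (lower bound: χ ≥ ω).
Odd cycle [20, 7, 9, 15, 10] needs 3 colors (χ ≥ 3).
The coloring below uses 3 colors, so χ(G) = 3.
A valid 3-coloring: color 1: [0, 2, 9, 10, 19]; color 2: [5, 6, 15, 20]; color 3: [3, 7, 13].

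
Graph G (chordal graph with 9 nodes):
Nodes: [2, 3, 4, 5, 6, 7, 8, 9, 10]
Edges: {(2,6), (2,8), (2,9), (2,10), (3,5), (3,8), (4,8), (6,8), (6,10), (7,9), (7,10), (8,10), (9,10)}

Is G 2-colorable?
The clique on vertices [2, 6, 8, 10] has size 4 > 2, so it alone needs 4 colors.

No, G is not 2-colorable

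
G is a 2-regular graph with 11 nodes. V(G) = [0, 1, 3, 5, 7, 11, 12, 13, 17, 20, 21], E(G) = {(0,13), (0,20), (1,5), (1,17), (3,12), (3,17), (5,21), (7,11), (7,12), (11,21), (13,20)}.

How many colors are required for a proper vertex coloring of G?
χ(G) = 3

Clique number ω(G) = 3 (lower bound: χ ≥ ω).
The clique on [0, 13, 20] has size 3, forcing χ ≥ 3, and the coloring below uses 3 colors, so χ(G) = 3.
A valid 3-coloring: color 1: [1, 3, 7, 13, 21]; color 2: [0, 5, 11, 12, 17]; color 3: [20].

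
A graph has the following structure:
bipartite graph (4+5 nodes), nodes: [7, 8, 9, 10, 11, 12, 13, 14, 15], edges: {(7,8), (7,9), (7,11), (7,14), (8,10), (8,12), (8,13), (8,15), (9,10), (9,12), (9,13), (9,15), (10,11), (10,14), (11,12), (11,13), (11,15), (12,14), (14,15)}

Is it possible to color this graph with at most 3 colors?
A valid 3-coloring: color 1: [8, 9, 11, 14]; color 2: [7, 10, 12, 13, 15].
(χ(G) = 2 ≤ 3.)

Yes, G is 3-colorable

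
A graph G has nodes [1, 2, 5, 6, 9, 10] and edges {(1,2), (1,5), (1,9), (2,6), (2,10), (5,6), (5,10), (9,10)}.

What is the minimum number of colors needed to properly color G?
Clique number ω(G) = 2 (lower bound: χ ≥ ω).
The graph is bipartite (no odd cycle), so 2 colors suffice: χ(G) = 2.
A valid 2-coloring: color 1: [2, 5, 9]; color 2: [1, 6, 10].

χ(G) = 2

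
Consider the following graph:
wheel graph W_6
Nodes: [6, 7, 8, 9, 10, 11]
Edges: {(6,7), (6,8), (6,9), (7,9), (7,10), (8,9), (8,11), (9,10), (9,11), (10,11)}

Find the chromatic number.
Clique number ω(G) = 3 (lower bound: χ ≥ ω).
Odd cycle [10, 11, 8, 6, 7] needs 3 colors (χ ≥ 3).
Vertex 9 is adjacent to every vertex of [6, 7, 8, 10, 11], which already need 3 colors among themselves, so 9 needs a new color (χ ≥ 4).
The coloring below uses 4 colors, so χ(G) = 4.
A valid 4-coloring: color 1: [9]; color 2: [6, 10]; color 3: [7, 11]; color 4: [8].

χ(G) = 4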